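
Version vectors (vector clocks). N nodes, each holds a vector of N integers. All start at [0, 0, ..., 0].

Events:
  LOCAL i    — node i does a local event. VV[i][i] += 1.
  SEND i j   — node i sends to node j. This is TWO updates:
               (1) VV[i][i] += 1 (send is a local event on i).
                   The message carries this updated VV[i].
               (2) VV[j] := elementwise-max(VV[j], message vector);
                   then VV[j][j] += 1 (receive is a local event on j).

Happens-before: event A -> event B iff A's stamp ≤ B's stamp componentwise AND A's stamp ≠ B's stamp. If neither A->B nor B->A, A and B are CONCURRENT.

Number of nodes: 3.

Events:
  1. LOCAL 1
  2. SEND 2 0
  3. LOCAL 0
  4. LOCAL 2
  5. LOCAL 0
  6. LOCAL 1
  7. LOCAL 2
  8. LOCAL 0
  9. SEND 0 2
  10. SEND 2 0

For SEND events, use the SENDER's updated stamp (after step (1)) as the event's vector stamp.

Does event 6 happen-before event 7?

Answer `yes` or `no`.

Answer: no

Derivation:
Initial: VV[0]=[0, 0, 0]
Initial: VV[1]=[0, 0, 0]
Initial: VV[2]=[0, 0, 0]
Event 1: LOCAL 1: VV[1][1]++ -> VV[1]=[0, 1, 0]
Event 2: SEND 2->0: VV[2][2]++ -> VV[2]=[0, 0, 1], msg_vec=[0, 0, 1]; VV[0]=max(VV[0],msg_vec) then VV[0][0]++ -> VV[0]=[1, 0, 1]
Event 3: LOCAL 0: VV[0][0]++ -> VV[0]=[2, 0, 1]
Event 4: LOCAL 2: VV[2][2]++ -> VV[2]=[0, 0, 2]
Event 5: LOCAL 0: VV[0][0]++ -> VV[0]=[3, 0, 1]
Event 6: LOCAL 1: VV[1][1]++ -> VV[1]=[0, 2, 0]
Event 7: LOCAL 2: VV[2][2]++ -> VV[2]=[0, 0, 3]
Event 8: LOCAL 0: VV[0][0]++ -> VV[0]=[4, 0, 1]
Event 9: SEND 0->2: VV[0][0]++ -> VV[0]=[5, 0, 1], msg_vec=[5, 0, 1]; VV[2]=max(VV[2],msg_vec) then VV[2][2]++ -> VV[2]=[5, 0, 4]
Event 10: SEND 2->0: VV[2][2]++ -> VV[2]=[5, 0, 5], msg_vec=[5, 0, 5]; VV[0]=max(VV[0],msg_vec) then VV[0][0]++ -> VV[0]=[6, 0, 5]
Event 6 stamp: [0, 2, 0]
Event 7 stamp: [0, 0, 3]
[0, 2, 0] <= [0, 0, 3]? False. Equal? False. Happens-before: False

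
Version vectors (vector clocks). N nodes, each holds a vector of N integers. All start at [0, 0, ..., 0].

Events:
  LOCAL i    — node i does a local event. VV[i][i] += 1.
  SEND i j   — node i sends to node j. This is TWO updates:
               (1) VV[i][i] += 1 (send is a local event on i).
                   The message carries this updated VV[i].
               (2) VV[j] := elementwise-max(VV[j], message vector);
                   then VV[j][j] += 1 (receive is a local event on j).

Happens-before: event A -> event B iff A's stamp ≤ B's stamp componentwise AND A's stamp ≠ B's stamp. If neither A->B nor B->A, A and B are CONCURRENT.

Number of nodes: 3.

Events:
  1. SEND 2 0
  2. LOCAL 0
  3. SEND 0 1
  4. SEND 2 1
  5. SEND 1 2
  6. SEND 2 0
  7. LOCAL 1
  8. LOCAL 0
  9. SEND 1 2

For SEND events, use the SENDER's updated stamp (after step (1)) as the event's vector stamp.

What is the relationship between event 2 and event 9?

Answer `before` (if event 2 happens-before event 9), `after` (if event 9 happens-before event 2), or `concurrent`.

Answer: before

Derivation:
Initial: VV[0]=[0, 0, 0]
Initial: VV[1]=[0, 0, 0]
Initial: VV[2]=[0, 0, 0]
Event 1: SEND 2->0: VV[2][2]++ -> VV[2]=[0, 0, 1], msg_vec=[0, 0, 1]; VV[0]=max(VV[0],msg_vec) then VV[0][0]++ -> VV[0]=[1, 0, 1]
Event 2: LOCAL 0: VV[0][0]++ -> VV[0]=[2, 0, 1]
Event 3: SEND 0->1: VV[0][0]++ -> VV[0]=[3, 0, 1], msg_vec=[3, 0, 1]; VV[1]=max(VV[1],msg_vec) then VV[1][1]++ -> VV[1]=[3, 1, 1]
Event 4: SEND 2->1: VV[2][2]++ -> VV[2]=[0, 0, 2], msg_vec=[0, 0, 2]; VV[1]=max(VV[1],msg_vec) then VV[1][1]++ -> VV[1]=[3, 2, 2]
Event 5: SEND 1->2: VV[1][1]++ -> VV[1]=[3, 3, 2], msg_vec=[3, 3, 2]; VV[2]=max(VV[2],msg_vec) then VV[2][2]++ -> VV[2]=[3, 3, 3]
Event 6: SEND 2->0: VV[2][2]++ -> VV[2]=[3, 3, 4], msg_vec=[3, 3, 4]; VV[0]=max(VV[0],msg_vec) then VV[0][0]++ -> VV[0]=[4, 3, 4]
Event 7: LOCAL 1: VV[1][1]++ -> VV[1]=[3, 4, 2]
Event 8: LOCAL 0: VV[0][0]++ -> VV[0]=[5, 3, 4]
Event 9: SEND 1->2: VV[1][1]++ -> VV[1]=[3, 5, 2], msg_vec=[3, 5, 2]; VV[2]=max(VV[2],msg_vec) then VV[2][2]++ -> VV[2]=[3, 5, 5]
Event 2 stamp: [2, 0, 1]
Event 9 stamp: [3, 5, 2]
[2, 0, 1] <= [3, 5, 2]? True
[3, 5, 2] <= [2, 0, 1]? False
Relation: before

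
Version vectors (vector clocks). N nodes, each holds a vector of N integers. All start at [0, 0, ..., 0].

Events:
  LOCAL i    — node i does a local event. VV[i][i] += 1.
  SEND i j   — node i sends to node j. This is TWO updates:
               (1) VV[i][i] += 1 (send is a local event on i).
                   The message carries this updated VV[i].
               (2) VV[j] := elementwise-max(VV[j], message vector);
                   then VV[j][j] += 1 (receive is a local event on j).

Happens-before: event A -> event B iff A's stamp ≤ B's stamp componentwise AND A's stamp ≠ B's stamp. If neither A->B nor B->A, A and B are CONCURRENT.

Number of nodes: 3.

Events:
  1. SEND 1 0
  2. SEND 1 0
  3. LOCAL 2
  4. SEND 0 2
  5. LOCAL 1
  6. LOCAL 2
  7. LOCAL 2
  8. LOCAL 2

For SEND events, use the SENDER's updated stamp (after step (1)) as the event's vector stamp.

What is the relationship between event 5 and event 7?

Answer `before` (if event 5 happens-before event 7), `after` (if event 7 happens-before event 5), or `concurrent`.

Initial: VV[0]=[0, 0, 0]
Initial: VV[1]=[0, 0, 0]
Initial: VV[2]=[0, 0, 0]
Event 1: SEND 1->0: VV[1][1]++ -> VV[1]=[0, 1, 0], msg_vec=[0, 1, 0]; VV[0]=max(VV[0],msg_vec) then VV[0][0]++ -> VV[0]=[1, 1, 0]
Event 2: SEND 1->0: VV[1][1]++ -> VV[1]=[0, 2, 0], msg_vec=[0, 2, 0]; VV[0]=max(VV[0],msg_vec) then VV[0][0]++ -> VV[0]=[2, 2, 0]
Event 3: LOCAL 2: VV[2][2]++ -> VV[2]=[0, 0, 1]
Event 4: SEND 0->2: VV[0][0]++ -> VV[0]=[3, 2, 0], msg_vec=[3, 2, 0]; VV[2]=max(VV[2],msg_vec) then VV[2][2]++ -> VV[2]=[3, 2, 2]
Event 5: LOCAL 1: VV[1][1]++ -> VV[1]=[0, 3, 0]
Event 6: LOCAL 2: VV[2][2]++ -> VV[2]=[3, 2, 3]
Event 7: LOCAL 2: VV[2][2]++ -> VV[2]=[3, 2, 4]
Event 8: LOCAL 2: VV[2][2]++ -> VV[2]=[3, 2, 5]
Event 5 stamp: [0, 3, 0]
Event 7 stamp: [3, 2, 4]
[0, 3, 0] <= [3, 2, 4]? False
[3, 2, 4] <= [0, 3, 0]? False
Relation: concurrent

Answer: concurrent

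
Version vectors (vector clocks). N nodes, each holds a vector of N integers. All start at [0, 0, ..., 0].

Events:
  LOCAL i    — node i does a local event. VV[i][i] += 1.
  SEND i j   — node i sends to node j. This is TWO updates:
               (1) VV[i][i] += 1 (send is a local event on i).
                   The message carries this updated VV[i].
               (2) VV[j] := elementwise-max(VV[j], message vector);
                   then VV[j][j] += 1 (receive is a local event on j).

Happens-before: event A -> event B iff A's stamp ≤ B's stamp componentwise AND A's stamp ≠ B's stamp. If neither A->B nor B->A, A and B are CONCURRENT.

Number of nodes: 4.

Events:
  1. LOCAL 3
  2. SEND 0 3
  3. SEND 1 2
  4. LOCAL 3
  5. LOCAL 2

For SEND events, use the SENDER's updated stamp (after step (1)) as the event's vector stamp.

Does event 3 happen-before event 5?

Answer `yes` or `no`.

Initial: VV[0]=[0, 0, 0, 0]
Initial: VV[1]=[0, 0, 0, 0]
Initial: VV[2]=[0, 0, 0, 0]
Initial: VV[3]=[0, 0, 0, 0]
Event 1: LOCAL 3: VV[3][3]++ -> VV[3]=[0, 0, 0, 1]
Event 2: SEND 0->3: VV[0][0]++ -> VV[0]=[1, 0, 0, 0], msg_vec=[1, 0, 0, 0]; VV[3]=max(VV[3],msg_vec) then VV[3][3]++ -> VV[3]=[1, 0, 0, 2]
Event 3: SEND 1->2: VV[1][1]++ -> VV[1]=[0, 1, 0, 0], msg_vec=[0, 1, 0, 0]; VV[2]=max(VV[2],msg_vec) then VV[2][2]++ -> VV[2]=[0, 1, 1, 0]
Event 4: LOCAL 3: VV[3][3]++ -> VV[3]=[1, 0, 0, 3]
Event 5: LOCAL 2: VV[2][2]++ -> VV[2]=[0, 1, 2, 0]
Event 3 stamp: [0, 1, 0, 0]
Event 5 stamp: [0, 1, 2, 0]
[0, 1, 0, 0] <= [0, 1, 2, 0]? True. Equal? False. Happens-before: True

Answer: yes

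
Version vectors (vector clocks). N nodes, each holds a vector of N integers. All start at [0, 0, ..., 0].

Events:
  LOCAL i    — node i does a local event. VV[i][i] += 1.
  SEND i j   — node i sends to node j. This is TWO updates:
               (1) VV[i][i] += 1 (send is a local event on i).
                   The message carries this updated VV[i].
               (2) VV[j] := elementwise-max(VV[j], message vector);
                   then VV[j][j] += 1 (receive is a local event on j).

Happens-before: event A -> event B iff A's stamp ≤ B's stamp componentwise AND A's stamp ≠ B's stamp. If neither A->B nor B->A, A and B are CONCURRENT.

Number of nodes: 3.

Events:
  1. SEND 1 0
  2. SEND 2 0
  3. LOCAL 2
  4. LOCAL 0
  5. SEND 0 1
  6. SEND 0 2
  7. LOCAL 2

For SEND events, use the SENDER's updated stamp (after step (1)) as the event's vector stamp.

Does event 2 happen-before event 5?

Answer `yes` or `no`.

Answer: yes

Derivation:
Initial: VV[0]=[0, 0, 0]
Initial: VV[1]=[0, 0, 0]
Initial: VV[2]=[0, 0, 0]
Event 1: SEND 1->0: VV[1][1]++ -> VV[1]=[0, 1, 0], msg_vec=[0, 1, 0]; VV[0]=max(VV[0],msg_vec) then VV[0][0]++ -> VV[0]=[1, 1, 0]
Event 2: SEND 2->0: VV[2][2]++ -> VV[2]=[0, 0, 1], msg_vec=[0, 0, 1]; VV[0]=max(VV[0],msg_vec) then VV[0][0]++ -> VV[0]=[2, 1, 1]
Event 3: LOCAL 2: VV[2][2]++ -> VV[2]=[0, 0, 2]
Event 4: LOCAL 0: VV[0][0]++ -> VV[0]=[3, 1, 1]
Event 5: SEND 0->1: VV[0][0]++ -> VV[0]=[4, 1, 1], msg_vec=[4, 1, 1]; VV[1]=max(VV[1],msg_vec) then VV[1][1]++ -> VV[1]=[4, 2, 1]
Event 6: SEND 0->2: VV[0][0]++ -> VV[0]=[5, 1, 1], msg_vec=[5, 1, 1]; VV[2]=max(VV[2],msg_vec) then VV[2][2]++ -> VV[2]=[5, 1, 3]
Event 7: LOCAL 2: VV[2][2]++ -> VV[2]=[5, 1, 4]
Event 2 stamp: [0, 0, 1]
Event 5 stamp: [4, 1, 1]
[0, 0, 1] <= [4, 1, 1]? True. Equal? False. Happens-before: True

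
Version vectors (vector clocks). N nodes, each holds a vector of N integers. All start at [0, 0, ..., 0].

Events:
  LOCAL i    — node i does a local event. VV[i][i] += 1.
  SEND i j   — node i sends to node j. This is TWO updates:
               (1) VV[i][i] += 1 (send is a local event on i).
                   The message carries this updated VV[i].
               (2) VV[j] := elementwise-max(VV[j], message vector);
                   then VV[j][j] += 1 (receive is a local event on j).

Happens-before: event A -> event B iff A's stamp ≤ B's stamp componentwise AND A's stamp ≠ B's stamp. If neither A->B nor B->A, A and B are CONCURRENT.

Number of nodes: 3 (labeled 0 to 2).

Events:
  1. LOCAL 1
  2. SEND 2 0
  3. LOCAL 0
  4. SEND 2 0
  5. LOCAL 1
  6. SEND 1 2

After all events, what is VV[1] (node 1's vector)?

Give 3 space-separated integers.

Answer: 0 3 0

Derivation:
Initial: VV[0]=[0, 0, 0]
Initial: VV[1]=[0, 0, 0]
Initial: VV[2]=[0, 0, 0]
Event 1: LOCAL 1: VV[1][1]++ -> VV[1]=[0, 1, 0]
Event 2: SEND 2->0: VV[2][2]++ -> VV[2]=[0, 0, 1], msg_vec=[0, 0, 1]; VV[0]=max(VV[0],msg_vec) then VV[0][0]++ -> VV[0]=[1, 0, 1]
Event 3: LOCAL 0: VV[0][0]++ -> VV[0]=[2, 0, 1]
Event 4: SEND 2->0: VV[2][2]++ -> VV[2]=[0, 0, 2], msg_vec=[0, 0, 2]; VV[0]=max(VV[0],msg_vec) then VV[0][0]++ -> VV[0]=[3, 0, 2]
Event 5: LOCAL 1: VV[1][1]++ -> VV[1]=[0, 2, 0]
Event 6: SEND 1->2: VV[1][1]++ -> VV[1]=[0, 3, 0], msg_vec=[0, 3, 0]; VV[2]=max(VV[2],msg_vec) then VV[2][2]++ -> VV[2]=[0, 3, 3]
Final vectors: VV[0]=[3, 0, 2]; VV[1]=[0, 3, 0]; VV[2]=[0, 3, 3]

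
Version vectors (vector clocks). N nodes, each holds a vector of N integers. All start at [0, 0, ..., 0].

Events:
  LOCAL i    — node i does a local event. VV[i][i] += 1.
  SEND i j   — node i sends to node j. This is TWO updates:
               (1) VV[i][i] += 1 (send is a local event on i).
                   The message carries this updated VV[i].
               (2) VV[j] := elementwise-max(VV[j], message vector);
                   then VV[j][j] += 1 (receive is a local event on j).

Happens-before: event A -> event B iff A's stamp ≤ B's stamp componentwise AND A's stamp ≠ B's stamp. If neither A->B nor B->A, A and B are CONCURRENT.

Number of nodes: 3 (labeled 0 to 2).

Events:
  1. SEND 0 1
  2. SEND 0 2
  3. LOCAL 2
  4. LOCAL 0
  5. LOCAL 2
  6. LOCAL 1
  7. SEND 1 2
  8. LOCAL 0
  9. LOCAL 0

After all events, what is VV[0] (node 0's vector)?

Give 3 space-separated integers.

Initial: VV[0]=[0, 0, 0]
Initial: VV[1]=[0, 0, 0]
Initial: VV[2]=[0, 0, 0]
Event 1: SEND 0->1: VV[0][0]++ -> VV[0]=[1, 0, 0], msg_vec=[1, 0, 0]; VV[1]=max(VV[1],msg_vec) then VV[1][1]++ -> VV[1]=[1, 1, 0]
Event 2: SEND 0->2: VV[0][0]++ -> VV[0]=[2, 0, 0], msg_vec=[2, 0, 0]; VV[2]=max(VV[2],msg_vec) then VV[2][2]++ -> VV[2]=[2, 0, 1]
Event 3: LOCAL 2: VV[2][2]++ -> VV[2]=[2, 0, 2]
Event 4: LOCAL 0: VV[0][0]++ -> VV[0]=[3, 0, 0]
Event 5: LOCAL 2: VV[2][2]++ -> VV[2]=[2, 0, 3]
Event 6: LOCAL 1: VV[1][1]++ -> VV[1]=[1, 2, 0]
Event 7: SEND 1->2: VV[1][1]++ -> VV[1]=[1, 3, 0], msg_vec=[1, 3, 0]; VV[2]=max(VV[2],msg_vec) then VV[2][2]++ -> VV[2]=[2, 3, 4]
Event 8: LOCAL 0: VV[0][0]++ -> VV[0]=[4, 0, 0]
Event 9: LOCAL 0: VV[0][0]++ -> VV[0]=[5, 0, 0]
Final vectors: VV[0]=[5, 0, 0]; VV[1]=[1, 3, 0]; VV[2]=[2, 3, 4]

Answer: 5 0 0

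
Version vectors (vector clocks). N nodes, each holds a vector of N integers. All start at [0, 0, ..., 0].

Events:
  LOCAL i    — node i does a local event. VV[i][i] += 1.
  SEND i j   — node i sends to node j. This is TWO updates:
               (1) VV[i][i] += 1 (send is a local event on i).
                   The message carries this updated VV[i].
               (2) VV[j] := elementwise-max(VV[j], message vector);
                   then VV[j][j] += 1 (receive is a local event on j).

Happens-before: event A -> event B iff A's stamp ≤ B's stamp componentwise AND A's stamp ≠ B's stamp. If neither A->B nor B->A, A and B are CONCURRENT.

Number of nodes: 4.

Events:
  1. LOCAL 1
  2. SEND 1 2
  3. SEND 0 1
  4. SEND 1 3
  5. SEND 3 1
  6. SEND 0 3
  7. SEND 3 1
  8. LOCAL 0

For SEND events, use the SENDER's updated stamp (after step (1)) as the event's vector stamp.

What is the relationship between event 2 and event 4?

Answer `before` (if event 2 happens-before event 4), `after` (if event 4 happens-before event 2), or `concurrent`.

Initial: VV[0]=[0, 0, 0, 0]
Initial: VV[1]=[0, 0, 0, 0]
Initial: VV[2]=[0, 0, 0, 0]
Initial: VV[3]=[0, 0, 0, 0]
Event 1: LOCAL 1: VV[1][1]++ -> VV[1]=[0, 1, 0, 0]
Event 2: SEND 1->2: VV[1][1]++ -> VV[1]=[0, 2, 0, 0], msg_vec=[0, 2, 0, 0]; VV[2]=max(VV[2],msg_vec) then VV[2][2]++ -> VV[2]=[0, 2, 1, 0]
Event 3: SEND 0->1: VV[0][0]++ -> VV[0]=[1, 0, 0, 0], msg_vec=[1, 0, 0, 0]; VV[1]=max(VV[1],msg_vec) then VV[1][1]++ -> VV[1]=[1, 3, 0, 0]
Event 4: SEND 1->3: VV[1][1]++ -> VV[1]=[1, 4, 0, 0], msg_vec=[1, 4, 0, 0]; VV[3]=max(VV[3],msg_vec) then VV[3][3]++ -> VV[3]=[1, 4, 0, 1]
Event 5: SEND 3->1: VV[3][3]++ -> VV[3]=[1, 4, 0, 2], msg_vec=[1, 4, 0, 2]; VV[1]=max(VV[1],msg_vec) then VV[1][1]++ -> VV[1]=[1, 5, 0, 2]
Event 6: SEND 0->3: VV[0][0]++ -> VV[0]=[2, 0, 0, 0], msg_vec=[2, 0, 0, 0]; VV[3]=max(VV[3],msg_vec) then VV[3][3]++ -> VV[3]=[2, 4, 0, 3]
Event 7: SEND 3->1: VV[3][3]++ -> VV[3]=[2, 4, 0, 4], msg_vec=[2, 4, 0, 4]; VV[1]=max(VV[1],msg_vec) then VV[1][1]++ -> VV[1]=[2, 6, 0, 4]
Event 8: LOCAL 0: VV[0][0]++ -> VV[0]=[3, 0, 0, 0]
Event 2 stamp: [0, 2, 0, 0]
Event 4 stamp: [1, 4, 0, 0]
[0, 2, 0, 0] <= [1, 4, 0, 0]? True
[1, 4, 0, 0] <= [0, 2, 0, 0]? False
Relation: before

Answer: before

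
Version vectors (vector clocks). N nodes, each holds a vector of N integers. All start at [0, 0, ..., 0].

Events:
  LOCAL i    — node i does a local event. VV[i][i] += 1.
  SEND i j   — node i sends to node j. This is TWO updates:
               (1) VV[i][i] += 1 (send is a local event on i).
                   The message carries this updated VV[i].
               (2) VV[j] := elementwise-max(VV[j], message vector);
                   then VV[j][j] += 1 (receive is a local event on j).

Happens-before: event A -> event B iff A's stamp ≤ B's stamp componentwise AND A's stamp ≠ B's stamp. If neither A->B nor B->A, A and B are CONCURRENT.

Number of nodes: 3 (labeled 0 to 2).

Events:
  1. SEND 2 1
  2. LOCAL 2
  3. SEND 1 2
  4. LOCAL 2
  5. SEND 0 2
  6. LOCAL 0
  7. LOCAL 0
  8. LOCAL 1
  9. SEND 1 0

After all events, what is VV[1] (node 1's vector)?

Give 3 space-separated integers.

Answer: 0 4 1

Derivation:
Initial: VV[0]=[0, 0, 0]
Initial: VV[1]=[0, 0, 0]
Initial: VV[2]=[0, 0, 0]
Event 1: SEND 2->1: VV[2][2]++ -> VV[2]=[0, 0, 1], msg_vec=[0, 0, 1]; VV[1]=max(VV[1],msg_vec) then VV[1][1]++ -> VV[1]=[0, 1, 1]
Event 2: LOCAL 2: VV[2][2]++ -> VV[2]=[0, 0, 2]
Event 3: SEND 1->2: VV[1][1]++ -> VV[1]=[0, 2, 1], msg_vec=[0, 2, 1]; VV[2]=max(VV[2],msg_vec) then VV[2][2]++ -> VV[2]=[0, 2, 3]
Event 4: LOCAL 2: VV[2][2]++ -> VV[2]=[0, 2, 4]
Event 5: SEND 0->2: VV[0][0]++ -> VV[0]=[1, 0, 0], msg_vec=[1, 0, 0]; VV[2]=max(VV[2],msg_vec) then VV[2][2]++ -> VV[2]=[1, 2, 5]
Event 6: LOCAL 0: VV[0][0]++ -> VV[0]=[2, 0, 0]
Event 7: LOCAL 0: VV[0][0]++ -> VV[0]=[3, 0, 0]
Event 8: LOCAL 1: VV[1][1]++ -> VV[1]=[0, 3, 1]
Event 9: SEND 1->0: VV[1][1]++ -> VV[1]=[0, 4, 1], msg_vec=[0, 4, 1]; VV[0]=max(VV[0],msg_vec) then VV[0][0]++ -> VV[0]=[4, 4, 1]
Final vectors: VV[0]=[4, 4, 1]; VV[1]=[0, 4, 1]; VV[2]=[1, 2, 5]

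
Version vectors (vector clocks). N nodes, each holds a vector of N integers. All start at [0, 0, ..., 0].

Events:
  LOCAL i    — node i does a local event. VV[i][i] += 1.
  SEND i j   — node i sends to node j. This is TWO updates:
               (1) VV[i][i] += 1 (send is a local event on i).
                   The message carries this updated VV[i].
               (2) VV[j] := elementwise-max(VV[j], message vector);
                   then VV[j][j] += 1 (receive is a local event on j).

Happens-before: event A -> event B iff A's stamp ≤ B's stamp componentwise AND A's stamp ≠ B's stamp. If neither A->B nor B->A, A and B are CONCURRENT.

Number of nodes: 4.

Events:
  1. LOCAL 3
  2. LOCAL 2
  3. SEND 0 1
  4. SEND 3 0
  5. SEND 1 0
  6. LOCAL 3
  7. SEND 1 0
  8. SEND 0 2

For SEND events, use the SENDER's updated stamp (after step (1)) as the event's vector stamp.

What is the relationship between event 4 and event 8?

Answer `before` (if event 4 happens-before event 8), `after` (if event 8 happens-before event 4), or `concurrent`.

Answer: before

Derivation:
Initial: VV[0]=[0, 0, 0, 0]
Initial: VV[1]=[0, 0, 0, 0]
Initial: VV[2]=[0, 0, 0, 0]
Initial: VV[3]=[0, 0, 0, 0]
Event 1: LOCAL 3: VV[3][3]++ -> VV[3]=[0, 0, 0, 1]
Event 2: LOCAL 2: VV[2][2]++ -> VV[2]=[0, 0, 1, 0]
Event 3: SEND 0->1: VV[0][0]++ -> VV[0]=[1, 0, 0, 0], msg_vec=[1, 0, 0, 0]; VV[1]=max(VV[1],msg_vec) then VV[1][1]++ -> VV[1]=[1, 1, 0, 0]
Event 4: SEND 3->0: VV[3][3]++ -> VV[3]=[0, 0, 0, 2], msg_vec=[0, 0, 0, 2]; VV[0]=max(VV[0],msg_vec) then VV[0][0]++ -> VV[0]=[2, 0, 0, 2]
Event 5: SEND 1->0: VV[1][1]++ -> VV[1]=[1, 2, 0, 0], msg_vec=[1, 2, 0, 0]; VV[0]=max(VV[0],msg_vec) then VV[0][0]++ -> VV[0]=[3, 2, 0, 2]
Event 6: LOCAL 3: VV[3][3]++ -> VV[3]=[0, 0, 0, 3]
Event 7: SEND 1->0: VV[1][1]++ -> VV[1]=[1, 3, 0, 0], msg_vec=[1, 3, 0, 0]; VV[0]=max(VV[0],msg_vec) then VV[0][0]++ -> VV[0]=[4, 3, 0, 2]
Event 8: SEND 0->2: VV[0][0]++ -> VV[0]=[5, 3, 0, 2], msg_vec=[5, 3, 0, 2]; VV[2]=max(VV[2],msg_vec) then VV[2][2]++ -> VV[2]=[5, 3, 2, 2]
Event 4 stamp: [0, 0, 0, 2]
Event 8 stamp: [5, 3, 0, 2]
[0, 0, 0, 2] <= [5, 3, 0, 2]? True
[5, 3, 0, 2] <= [0, 0, 0, 2]? False
Relation: before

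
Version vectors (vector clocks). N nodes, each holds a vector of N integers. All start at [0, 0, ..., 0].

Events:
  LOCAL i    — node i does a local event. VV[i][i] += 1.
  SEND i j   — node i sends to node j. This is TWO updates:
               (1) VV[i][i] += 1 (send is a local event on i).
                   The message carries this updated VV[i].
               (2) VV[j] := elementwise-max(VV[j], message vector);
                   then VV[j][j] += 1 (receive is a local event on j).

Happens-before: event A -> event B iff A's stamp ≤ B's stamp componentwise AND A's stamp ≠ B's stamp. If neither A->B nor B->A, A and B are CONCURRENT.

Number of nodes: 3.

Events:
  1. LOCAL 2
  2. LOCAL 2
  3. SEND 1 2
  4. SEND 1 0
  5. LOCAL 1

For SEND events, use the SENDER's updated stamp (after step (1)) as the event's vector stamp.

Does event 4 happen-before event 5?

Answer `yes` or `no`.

Answer: yes

Derivation:
Initial: VV[0]=[0, 0, 0]
Initial: VV[1]=[0, 0, 0]
Initial: VV[2]=[0, 0, 0]
Event 1: LOCAL 2: VV[2][2]++ -> VV[2]=[0, 0, 1]
Event 2: LOCAL 2: VV[2][2]++ -> VV[2]=[0, 0, 2]
Event 3: SEND 1->2: VV[1][1]++ -> VV[1]=[0, 1, 0], msg_vec=[0, 1, 0]; VV[2]=max(VV[2],msg_vec) then VV[2][2]++ -> VV[2]=[0, 1, 3]
Event 4: SEND 1->0: VV[1][1]++ -> VV[1]=[0, 2, 0], msg_vec=[0, 2, 0]; VV[0]=max(VV[0],msg_vec) then VV[0][0]++ -> VV[0]=[1, 2, 0]
Event 5: LOCAL 1: VV[1][1]++ -> VV[1]=[0, 3, 0]
Event 4 stamp: [0, 2, 0]
Event 5 stamp: [0, 3, 0]
[0, 2, 0] <= [0, 3, 0]? True. Equal? False. Happens-before: True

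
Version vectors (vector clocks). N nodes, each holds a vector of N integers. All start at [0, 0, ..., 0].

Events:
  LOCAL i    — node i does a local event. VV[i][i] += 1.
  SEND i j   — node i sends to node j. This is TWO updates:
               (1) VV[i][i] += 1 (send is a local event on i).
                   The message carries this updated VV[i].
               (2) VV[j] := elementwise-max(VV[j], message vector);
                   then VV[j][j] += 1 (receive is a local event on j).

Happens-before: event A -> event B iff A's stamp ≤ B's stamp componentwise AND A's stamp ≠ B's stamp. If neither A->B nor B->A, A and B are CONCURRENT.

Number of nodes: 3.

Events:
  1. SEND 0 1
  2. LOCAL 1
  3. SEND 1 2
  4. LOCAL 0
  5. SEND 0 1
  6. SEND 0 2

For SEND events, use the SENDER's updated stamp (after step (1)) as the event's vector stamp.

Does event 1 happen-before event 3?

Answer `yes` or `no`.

Answer: yes

Derivation:
Initial: VV[0]=[0, 0, 0]
Initial: VV[1]=[0, 0, 0]
Initial: VV[2]=[0, 0, 0]
Event 1: SEND 0->1: VV[0][0]++ -> VV[0]=[1, 0, 0], msg_vec=[1, 0, 0]; VV[1]=max(VV[1],msg_vec) then VV[1][1]++ -> VV[1]=[1, 1, 0]
Event 2: LOCAL 1: VV[1][1]++ -> VV[1]=[1, 2, 0]
Event 3: SEND 1->2: VV[1][1]++ -> VV[1]=[1, 3, 0], msg_vec=[1, 3, 0]; VV[2]=max(VV[2],msg_vec) then VV[2][2]++ -> VV[2]=[1, 3, 1]
Event 4: LOCAL 0: VV[0][0]++ -> VV[0]=[2, 0, 0]
Event 5: SEND 0->1: VV[0][0]++ -> VV[0]=[3, 0, 0], msg_vec=[3, 0, 0]; VV[1]=max(VV[1],msg_vec) then VV[1][1]++ -> VV[1]=[3, 4, 0]
Event 6: SEND 0->2: VV[0][0]++ -> VV[0]=[4, 0, 0], msg_vec=[4, 0, 0]; VV[2]=max(VV[2],msg_vec) then VV[2][2]++ -> VV[2]=[4, 3, 2]
Event 1 stamp: [1, 0, 0]
Event 3 stamp: [1, 3, 0]
[1, 0, 0] <= [1, 3, 0]? True. Equal? False. Happens-before: True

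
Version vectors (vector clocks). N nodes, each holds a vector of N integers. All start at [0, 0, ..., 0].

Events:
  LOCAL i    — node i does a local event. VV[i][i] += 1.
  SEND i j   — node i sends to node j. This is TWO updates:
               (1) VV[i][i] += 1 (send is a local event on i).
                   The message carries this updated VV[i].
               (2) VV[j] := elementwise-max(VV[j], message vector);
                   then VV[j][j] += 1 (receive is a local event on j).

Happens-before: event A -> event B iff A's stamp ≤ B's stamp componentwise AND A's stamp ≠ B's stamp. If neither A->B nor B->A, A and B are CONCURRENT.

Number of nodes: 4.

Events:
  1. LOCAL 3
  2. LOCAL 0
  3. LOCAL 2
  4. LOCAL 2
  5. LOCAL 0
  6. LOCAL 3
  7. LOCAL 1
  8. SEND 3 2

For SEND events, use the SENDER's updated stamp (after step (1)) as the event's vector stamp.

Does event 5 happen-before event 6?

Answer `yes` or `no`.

Initial: VV[0]=[0, 0, 0, 0]
Initial: VV[1]=[0, 0, 0, 0]
Initial: VV[2]=[0, 0, 0, 0]
Initial: VV[3]=[0, 0, 0, 0]
Event 1: LOCAL 3: VV[3][3]++ -> VV[3]=[0, 0, 0, 1]
Event 2: LOCAL 0: VV[0][0]++ -> VV[0]=[1, 0, 0, 0]
Event 3: LOCAL 2: VV[2][2]++ -> VV[2]=[0, 0, 1, 0]
Event 4: LOCAL 2: VV[2][2]++ -> VV[2]=[0, 0, 2, 0]
Event 5: LOCAL 0: VV[0][0]++ -> VV[0]=[2, 0, 0, 0]
Event 6: LOCAL 3: VV[3][3]++ -> VV[3]=[0, 0, 0, 2]
Event 7: LOCAL 1: VV[1][1]++ -> VV[1]=[0, 1, 0, 0]
Event 8: SEND 3->2: VV[3][3]++ -> VV[3]=[0, 0, 0, 3], msg_vec=[0, 0, 0, 3]; VV[2]=max(VV[2],msg_vec) then VV[2][2]++ -> VV[2]=[0, 0, 3, 3]
Event 5 stamp: [2, 0, 0, 0]
Event 6 stamp: [0, 0, 0, 2]
[2, 0, 0, 0] <= [0, 0, 0, 2]? False. Equal? False. Happens-before: False

Answer: no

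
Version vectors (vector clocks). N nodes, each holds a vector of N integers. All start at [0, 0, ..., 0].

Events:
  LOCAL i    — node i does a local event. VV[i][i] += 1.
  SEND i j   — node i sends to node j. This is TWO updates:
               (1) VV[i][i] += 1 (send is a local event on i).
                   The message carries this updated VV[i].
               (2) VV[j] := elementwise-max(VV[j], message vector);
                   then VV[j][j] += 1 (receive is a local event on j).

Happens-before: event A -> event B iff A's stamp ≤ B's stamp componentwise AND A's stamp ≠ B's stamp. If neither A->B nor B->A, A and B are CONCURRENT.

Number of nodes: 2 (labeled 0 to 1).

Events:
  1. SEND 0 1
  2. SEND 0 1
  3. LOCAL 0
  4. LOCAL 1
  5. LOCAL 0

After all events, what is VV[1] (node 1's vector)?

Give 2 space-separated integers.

Answer: 2 3

Derivation:
Initial: VV[0]=[0, 0]
Initial: VV[1]=[0, 0]
Event 1: SEND 0->1: VV[0][0]++ -> VV[0]=[1, 0], msg_vec=[1, 0]; VV[1]=max(VV[1],msg_vec) then VV[1][1]++ -> VV[1]=[1, 1]
Event 2: SEND 0->1: VV[0][0]++ -> VV[0]=[2, 0], msg_vec=[2, 0]; VV[1]=max(VV[1],msg_vec) then VV[1][1]++ -> VV[1]=[2, 2]
Event 3: LOCAL 0: VV[0][0]++ -> VV[0]=[3, 0]
Event 4: LOCAL 1: VV[1][1]++ -> VV[1]=[2, 3]
Event 5: LOCAL 0: VV[0][0]++ -> VV[0]=[4, 0]
Final vectors: VV[0]=[4, 0]; VV[1]=[2, 3]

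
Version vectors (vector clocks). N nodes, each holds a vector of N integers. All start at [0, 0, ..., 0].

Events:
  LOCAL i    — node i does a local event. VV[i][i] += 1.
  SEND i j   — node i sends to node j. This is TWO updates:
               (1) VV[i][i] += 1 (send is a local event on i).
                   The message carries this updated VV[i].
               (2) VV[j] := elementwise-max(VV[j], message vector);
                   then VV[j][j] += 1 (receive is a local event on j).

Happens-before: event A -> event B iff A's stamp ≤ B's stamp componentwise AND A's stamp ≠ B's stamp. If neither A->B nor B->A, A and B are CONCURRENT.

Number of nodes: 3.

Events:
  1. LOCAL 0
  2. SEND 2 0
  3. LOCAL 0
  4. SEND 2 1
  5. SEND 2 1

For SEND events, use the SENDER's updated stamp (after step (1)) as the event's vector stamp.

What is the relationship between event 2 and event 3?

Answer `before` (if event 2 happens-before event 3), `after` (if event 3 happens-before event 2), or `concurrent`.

Answer: before

Derivation:
Initial: VV[0]=[0, 0, 0]
Initial: VV[1]=[0, 0, 0]
Initial: VV[2]=[0, 0, 0]
Event 1: LOCAL 0: VV[0][0]++ -> VV[0]=[1, 0, 0]
Event 2: SEND 2->0: VV[2][2]++ -> VV[2]=[0, 0, 1], msg_vec=[0, 0, 1]; VV[0]=max(VV[0],msg_vec) then VV[0][0]++ -> VV[0]=[2, 0, 1]
Event 3: LOCAL 0: VV[0][0]++ -> VV[0]=[3, 0, 1]
Event 4: SEND 2->1: VV[2][2]++ -> VV[2]=[0, 0, 2], msg_vec=[0, 0, 2]; VV[1]=max(VV[1],msg_vec) then VV[1][1]++ -> VV[1]=[0, 1, 2]
Event 5: SEND 2->1: VV[2][2]++ -> VV[2]=[0, 0, 3], msg_vec=[0, 0, 3]; VV[1]=max(VV[1],msg_vec) then VV[1][1]++ -> VV[1]=[0, 2, 3]
Event 2 stamp: [0, 0, 1]
Event 3 stamp: [3, 0, 1]
[0, 0, 1] <= [3, 0, 1]? True
[3, 0, 1] <= [0, 0, 1]? False
Relation: before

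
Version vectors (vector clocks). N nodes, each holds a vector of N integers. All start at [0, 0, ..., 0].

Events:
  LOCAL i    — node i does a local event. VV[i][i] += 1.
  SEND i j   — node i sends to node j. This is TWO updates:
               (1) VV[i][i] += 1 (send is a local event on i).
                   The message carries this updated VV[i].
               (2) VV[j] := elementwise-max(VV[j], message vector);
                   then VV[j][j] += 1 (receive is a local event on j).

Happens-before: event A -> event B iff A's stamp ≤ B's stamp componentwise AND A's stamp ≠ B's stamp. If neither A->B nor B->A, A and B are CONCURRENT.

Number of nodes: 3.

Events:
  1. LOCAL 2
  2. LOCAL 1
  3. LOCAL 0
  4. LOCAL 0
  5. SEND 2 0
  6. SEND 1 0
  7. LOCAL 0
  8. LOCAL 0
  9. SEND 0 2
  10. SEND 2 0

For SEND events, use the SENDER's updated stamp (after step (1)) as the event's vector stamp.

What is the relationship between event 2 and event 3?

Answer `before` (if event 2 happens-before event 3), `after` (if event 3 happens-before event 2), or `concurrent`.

Answer: concurrent

Derivation:
Initial: VV[0]=[0, 0, 0]
Initial: VV[1]=[0, 0, 0]
Initial: VV[2]=[0, 0, 0]
Event 1: LOCAL 2: VV[2][2]++ -> VV[2]=[0, 0, 1]
Event 2: LOCAL 1: VV[1][1]++ -> VV[1]=[0, 1, 0]
Event 3: LOCAL 0: VV[0][0]++ -> VV[0]=[1, 0, 0]
Event 4: LOCAL 0: VV[0][0]++ -> VV[0]=[2, 0, 0]
Event 5: SEND 2->0: VV[2][2]++ -> VV[2]=[0, 0, 2], msg_vec=[0, 0, 2]; VV[0]=max(VV[0],msg_vec) then VV[0][0]++ -> VV[0]=[3, 0, 2]
Event 6: SEND 1->0: VV[1][1]++ -> VV[1]=[0, 2, 0], msg_vec=[0, 2, 0]; VV[0]=max(VV[0],msg_vec) then VV[0][0]++ -> VV[0]=[4, 2, 2]
Event 7: LOCAL 0: VV[0][0]++ -> VV[0]=[5, 2, 2]
Event 8: LOCAL 0: VV[0][0]++ -> VV[0]=[6, 2, 2]
Event 9: SEND 0->2: VV[0][0]++ -> VV[0]=[7, 2, 2], msg_vec=[7, 2, 2]; VV[2]=max(VV[2],msg_vec) then VV[2][2]++ -> VV[2]=[7, 2, 3]
Event 10: SEND 2->0: VV[2][2]++ -> VV[2]=[7, 2, 4], msg_vec=[7, 2, 4]; VV[0]=max(VV[0],msg_vec) then VV[0][0]++ -> VV[0]=[8, 2, 4]
Event 2 stamp: [0, 1, 0]
Event 3 stamp: [1, 0, 0]
[0, 1, 0] <= [1, 0, 0]? False
[1, 0, 0] <= [0, 1, 0]? False
Relation: concurrent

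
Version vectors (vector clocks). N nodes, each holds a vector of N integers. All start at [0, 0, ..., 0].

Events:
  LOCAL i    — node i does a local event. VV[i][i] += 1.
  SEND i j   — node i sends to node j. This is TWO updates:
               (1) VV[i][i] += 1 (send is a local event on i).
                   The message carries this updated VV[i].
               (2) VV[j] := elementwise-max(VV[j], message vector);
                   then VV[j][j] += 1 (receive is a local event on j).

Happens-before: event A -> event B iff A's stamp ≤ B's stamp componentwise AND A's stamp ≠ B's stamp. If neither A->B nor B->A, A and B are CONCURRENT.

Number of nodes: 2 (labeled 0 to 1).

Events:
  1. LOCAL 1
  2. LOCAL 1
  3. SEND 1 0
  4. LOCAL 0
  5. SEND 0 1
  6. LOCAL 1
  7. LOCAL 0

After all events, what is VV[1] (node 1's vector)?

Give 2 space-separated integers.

Initial: VV[0]=[0, 0]
Initial: VV[1]=[0, 0]
Event 1: LOCAL 1: VV[1][1]++ -> VV[1]=[0, 1]
Event 2: LOCAL 1: VV[1][1]++ -> VV[1]=[0, 2]
Event 3: SEND 1->0: VV[1][1]++ -> VV[1]=[0, 3], msg_vec=[0, 3]; VV[0]=max(VV[0],msg_vec) then VV[0][0]++ -> VV[0]=[1, 3]
Event 4: LOCAL 0: VV[0][0]++ -> VV[0]=[2, 3]
Event 5: SEND 0->1: VV[0][0]++ -> VV[0]=[3, 3], msg_vec=[3, 3]; VV[1]=max(VV[1],msg_vec) then VV[1][1]++ -> VV[1]=[3, 4]
Event 6: LOCAL 1: VV[1][1]++ -> VV[1]=[3, 5]
Event 7: LOCAL 0: VV[0][0]++ -> VV[0]=[4, 3]
Final vectors: VV[0]=[4, 3]; VV[1]=[3, 5]

Answer: 3 5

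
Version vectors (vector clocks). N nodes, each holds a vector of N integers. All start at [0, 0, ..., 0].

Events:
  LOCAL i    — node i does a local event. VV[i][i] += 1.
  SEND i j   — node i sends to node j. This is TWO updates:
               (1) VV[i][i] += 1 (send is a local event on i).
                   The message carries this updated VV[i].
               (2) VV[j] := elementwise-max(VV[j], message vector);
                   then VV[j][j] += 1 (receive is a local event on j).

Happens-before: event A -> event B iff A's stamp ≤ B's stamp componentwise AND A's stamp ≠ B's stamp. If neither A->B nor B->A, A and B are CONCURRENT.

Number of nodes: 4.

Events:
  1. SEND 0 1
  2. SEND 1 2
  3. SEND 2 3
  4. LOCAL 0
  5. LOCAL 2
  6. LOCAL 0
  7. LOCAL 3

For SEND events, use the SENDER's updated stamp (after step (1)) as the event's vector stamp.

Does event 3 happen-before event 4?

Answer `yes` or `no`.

Initial: VV[0]=[0, 0, 0, 0]
Initial: VV[1]=[0, 0, 0, 0]
Initial: VV[2]=[0, 0, 0, 0]
Initial: VV[3]=[0, 0, 0, 0]
Event 1: SEND 0->1: VV[0][0]++ -> VV[0]=[1, 0, 0, 0], msg_vec=[1, 0, 0, 0]; VV[1]=max(VV[1],msg_vec) then VV[1][1]++ -> VV[1]=[1, 1, 0, 0]
Event 2: SEND 1->2: VV[1][1]++ -> VV[1]=[1, 2, 0, 0], msg_vec=[1, 2, 0, 0]; VV[2]=max(VV[2],msg_vec) then VV[2][2]++ -> VV[2]=[1, 2, 1, 0]
Event 3: SEND 2->3: VV[2][2]++ -> VV[2]=[1, 2, 2, 0], msg_vec=[1, 2, 2, 0]; VV[3]=max(VV[3],msg_vec) then VV[3][3]++ -> VV[3]=[1, 2, 2, 1]
Event 4: LOCAL 0: VV[0][0]++ -> VV[0]=[2, 0, 0, 0]
Event 5: LOCAL 2: VV[2][2]++ -> VV[2]=[1, 2, 3, 0]
Event 6: LOCAL 0: VV[0][0]++ -> VV[0]=[3, 0, 0, 0]
Event 7: LOCAL 3: VV[3][3]++ -> VV[3]=[1, 2, 2, 2]
Event 3 stamp: [1, 2, 2, 0]
Event 4 stamp: [2, 0, 0, 0]
[1, 2, 2, 0] <= [2, 0, 0, 0]? False. Equal? False. Happens-before: False

Answer: no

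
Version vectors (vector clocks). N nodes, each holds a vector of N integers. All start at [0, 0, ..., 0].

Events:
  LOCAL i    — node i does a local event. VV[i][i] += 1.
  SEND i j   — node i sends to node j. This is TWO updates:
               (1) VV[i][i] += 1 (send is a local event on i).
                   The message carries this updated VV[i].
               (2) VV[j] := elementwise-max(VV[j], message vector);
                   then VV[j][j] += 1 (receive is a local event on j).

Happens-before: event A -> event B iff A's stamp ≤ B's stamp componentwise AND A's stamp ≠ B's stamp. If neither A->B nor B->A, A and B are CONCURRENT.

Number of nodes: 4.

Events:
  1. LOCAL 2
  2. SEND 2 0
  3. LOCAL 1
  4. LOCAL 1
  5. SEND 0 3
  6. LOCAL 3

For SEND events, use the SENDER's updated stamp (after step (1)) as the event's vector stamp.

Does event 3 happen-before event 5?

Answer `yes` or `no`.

Answer: no

Derivation:
Initial: VV[0]=[0, 0, 0, 0]
Initial: VV[1]=[0, 0, 0, 0]
Initial: VV[2]=[0, 0, 0, 0]
Initial: VV[3]=[0, 0, 0, 0]
Event 1: LOCAL 2: VV[2][2]++ -> VV[2]=[0, 0, 1, 0]
Event 2: SEND 2->0: VV[2][2]++ -> VV[2]=[0, 0, 2, 0], msg_vec=[0, 0, 2, 0]; VV[0]=max(VV[0],msg_vec) then VV[0][0]++ -> VV[0]=[1, 0, 2, 0]
Event 3: LOCAL 1: VV[1][1]++ -> VV[1]=[0, 1, 0, 0]
Event 4: LOCAL 1: VV[1][1]++ -> VV[1]=[0, 2, 0, 0]
Event 5: SEND 0->3: VV[0][0]++ -> VV[0]=[2, 0, 2, 0], msg_vec=[2, 0, 2, 0]; VV[3]=max(VV[3],msg_vec) then VV[3][3]++ -> VV[3]=[2, 0, 2, 1]
Event 6: LOCAL 3: VV[3][3]++ -> VV[3]=[2, 0, 2, 2]
Event 3 stamp: [0, 1, 0, 0]
Event 5 stamp: [2, 0, 2, 0]
[0, 1, 0, 0] <= [2, 0, 2, 0]? False. Equal? False. Happens-before: False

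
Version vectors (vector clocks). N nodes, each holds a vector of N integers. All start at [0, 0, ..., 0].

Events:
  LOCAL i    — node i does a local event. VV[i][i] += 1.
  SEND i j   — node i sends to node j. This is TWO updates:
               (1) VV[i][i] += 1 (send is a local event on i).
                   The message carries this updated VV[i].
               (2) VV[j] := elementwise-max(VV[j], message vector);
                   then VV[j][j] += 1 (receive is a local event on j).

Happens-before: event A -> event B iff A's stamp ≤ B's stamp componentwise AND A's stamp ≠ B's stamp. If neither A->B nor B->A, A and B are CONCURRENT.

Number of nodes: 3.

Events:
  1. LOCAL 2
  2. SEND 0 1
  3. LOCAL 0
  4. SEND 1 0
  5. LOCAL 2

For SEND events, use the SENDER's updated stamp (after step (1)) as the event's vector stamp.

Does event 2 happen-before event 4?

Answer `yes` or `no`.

Answer: yes

Derivation:
Initial: VV[0]=[0, 0, 0]
Initial: VV[1]=[0, 0, 0]
Initial: VV[2]=[0, 0, 0]
Event 1: LOCAL 2: VV[2][2]++ -> VV[2]=[0, 0, 1]
Event 2: SEND 0->1: VV[0][0]++ -> VV[0]=[1, 0, 0], msg_vec=[1, 0, 0]; VV[1]=max(VV[1],msg_vec) then VV[1][1]++ -> VV[1]=[1, 1, 0]
Event 3: LOCAL 0: VV[0][0]++ -> VV[0]=[2, 0, 0]
Event 4: SEND 1->0: VV[1][1]++ -> VV[1]=[1, 2, 0], msg_vec=[1, 2, 0]; VV[0]=max(VV[0],msg_vec) then VV[0][0]++ -> VV[0]=[3, 2, 0]
Event 5: LOCAL 2: VV[2][2]++ -> VV[2]=[0, 0, 2]
Event 2 stamp: [1, 0, 0]
Event 4 stamp: [1, 2, 0]
[1, 0, 0] <= [1, 2, 0]? True. Equal? False. Happens-before: True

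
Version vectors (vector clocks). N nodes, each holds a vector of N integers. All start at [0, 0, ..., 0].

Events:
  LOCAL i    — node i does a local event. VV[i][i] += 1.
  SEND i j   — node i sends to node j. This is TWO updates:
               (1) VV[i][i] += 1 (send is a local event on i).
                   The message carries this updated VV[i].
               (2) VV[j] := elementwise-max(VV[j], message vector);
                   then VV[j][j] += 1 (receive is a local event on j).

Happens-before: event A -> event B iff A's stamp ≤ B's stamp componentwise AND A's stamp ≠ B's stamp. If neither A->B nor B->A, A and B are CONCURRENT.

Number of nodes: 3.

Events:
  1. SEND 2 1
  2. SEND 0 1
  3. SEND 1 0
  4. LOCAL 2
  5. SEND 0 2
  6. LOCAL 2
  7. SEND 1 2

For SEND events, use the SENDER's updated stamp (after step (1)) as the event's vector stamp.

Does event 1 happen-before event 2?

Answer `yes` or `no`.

Initial: VV[0]=[0, 0, 0]
Initial: VV[1]=[0, 0, 0]
Initial: VV[2]=[0, 0, 0]
Event 1: SEND 2->1: VV[2][2]++ -> VV[2]=[0, 0, 1], msg_vec=[0, 0, 1]; VV[1]=max(VV[1],msg_vec) then VV[1][1]++ -> VV[1]=[0, 1, 1]
Event 2: SEND 0->1: VV[0][0]++ -> VV[0]=[1, 0, 0], msg_vec=[1, 0, 0]; VV[1]=max(VV[1],msg_vec) then VV[1][1]++ -> VV[1]=[1, 2, 1]
Event 3: SEND 1->0: VV[1][1]++ -> VV[1]=[1, 3, 1], msg_vec=[1, 3, 1]; VV[0]=max(VV[0],msg_vec) then VV[0][0]++ -> VV[0]=[2, 3, 1]
Event 4: LOCAL 2: VV[2][2]++ -> VV[2]=[0, 0, 2]
Event 5: SEND 0->2: VV[0][0]++ -> VV[0]=[3, 3, 1], msg_vec=[3, 3, 1]; VV[2]=max(VV[2],msg_vec) then VV[2][2]++ -> VV[2]=[3, 3, 3]
Event 6: LOCAL 2: VV[2][2]++ -> VV[2]=[3, 3, 4]
Event 7: SEND 1->2: VV[1][1]++ -> VV[1]=[1, 4, 1], msg_vec=[1, 4, 1]; VV[2]=max(VV[2],msg_vec) then VV[2][2]++ -> VV[2]=[3, 4, 5]
Event 1 stamp: [0, 0, 1]
Event 2 stamp: [1, 0, 0]
[0, 0, 1] <= [1, 0, 0]? False. Equal? False. Happens-before: False

Answer: no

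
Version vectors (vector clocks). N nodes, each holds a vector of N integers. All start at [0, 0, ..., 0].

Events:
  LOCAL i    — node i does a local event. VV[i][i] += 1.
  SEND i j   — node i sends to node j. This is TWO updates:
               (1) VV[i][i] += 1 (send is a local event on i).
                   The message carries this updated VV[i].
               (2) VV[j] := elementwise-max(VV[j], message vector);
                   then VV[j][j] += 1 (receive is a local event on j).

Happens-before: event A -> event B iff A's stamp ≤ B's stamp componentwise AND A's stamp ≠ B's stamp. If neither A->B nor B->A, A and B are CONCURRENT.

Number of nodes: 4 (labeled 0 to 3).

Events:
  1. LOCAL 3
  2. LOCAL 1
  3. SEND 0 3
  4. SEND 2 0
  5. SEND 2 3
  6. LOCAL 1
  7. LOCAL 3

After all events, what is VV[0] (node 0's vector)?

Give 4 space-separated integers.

Initial: VV[0]=[0, 0, 0, 0]
Initial: VV[1]=[0, 0, 0, 0]
Initial: VV[2]=[0, 0, 0, 0]
Initial: VV[3]=[0, 0, 0, 0]
Event 1: LOCAL 3: VV[3][3]++ -> VV[3]=[0, 0, 0, 1]
Event 2: LOCAL 1: VV[1][1]++ -> VV[1]=[0, 1, 0, 0]
Event 3: SEND 0->3: VV[0][0]++ -> VV[0]=[1, 0, 0, 0], msg_vec=[1, 0, 0, 0]; VV[3]=max(VV[3],msg_vec) then VV[3][3]++ -> VV[3]=[1, 0, 0, 2]
Event 4: SEND 2->0: VV[2][2]++ -> VV[2]=[0, 0, 1, 0], msg_vec=[0, 0, 1, 0]; VV[0]=max(VV[0],msg_vec) then VV[0][0]++ -> VV[0]=[2, 0, 1, 0]
Event 5: SEND 2->3: VV[2][2]++ -> VV[2]=[0, 0, 2, 0], msg_vec=[0, 0, 2, 0]; VV[3]=max(VV[3],msg_vec) then VV[3][3]++ -> VV[3]=[1, 0, 2, 3]
Event 6: LOCAL 1: VV[1][1]++ -> VV[1]=[0, 2, 0, 0]
Event 7: LOCAL 3: VV[3][3]++ -> VV[3]=[1, 0, 2, 4]
Final vectors: VV[0]=[2, 0, 1, 0]; VV[1]=[0, 2, 0, 0]; VV[2]=[0, 0, 2, 0]; VV[3]=[1, 0, 2, 4]

Answer: 2 0 1 0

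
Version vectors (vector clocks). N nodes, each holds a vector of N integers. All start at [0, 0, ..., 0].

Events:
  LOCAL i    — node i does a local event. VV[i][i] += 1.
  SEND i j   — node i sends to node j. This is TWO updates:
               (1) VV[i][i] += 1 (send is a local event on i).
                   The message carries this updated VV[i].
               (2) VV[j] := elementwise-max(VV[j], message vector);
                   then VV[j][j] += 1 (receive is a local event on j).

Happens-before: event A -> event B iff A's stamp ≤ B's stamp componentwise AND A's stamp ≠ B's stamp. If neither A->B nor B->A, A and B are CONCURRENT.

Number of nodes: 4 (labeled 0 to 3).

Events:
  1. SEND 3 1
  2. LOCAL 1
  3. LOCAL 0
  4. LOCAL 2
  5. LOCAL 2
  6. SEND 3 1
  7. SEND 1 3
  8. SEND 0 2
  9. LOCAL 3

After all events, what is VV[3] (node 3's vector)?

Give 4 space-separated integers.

Answer: 0 4 0 4

Derivation:
Initial: VV[0]=[0, 0, 0, 0]
Initial: VV[1]=[0, 0, 0, 0]
Initial: VV[2]=[0, 0, 0, 0]
Initial: VV[3]=[0, 0, 0, 0]
Event 1: SEND 3->1: VV[3][3]++ -> VV[3]=[0, 0, 0, 1], msg_vec=[0, 0, 0, 1]; VV[1]=max(VV[1],msg_vec) then VV[1][1]++ -> VV[1]=[0, 1, 0, 1]
Event 2: LOCAL 1: VV[1][1]++ -> VV[1]=[0, 2, 0, 1]
Event 3: LOCAL 0: VV[0][0]++ -> VV[0]=[1, 0, 0, 0]
Event 4: LOCAL 2: VV[2][2]++ -> VV[2]=[0, 0, 1, 0]
Event 5: LOCAL 2: VV[2][2]++ -> VV[2]=[0, 0, 2, 0]
Event 6: SEND 3->1: VV[3][3]++ -> VV[3]=[0, 0, 0, 2], msg_vec=[0, 0, 0, 2]; VV[1]=max(VV[1],msg_vec) then VV[1][1]++ -> VV[1]=[0, 3, 0, 2]
Event 7: SEND 1->3: VV[1][1]++ -> VV[1]=[0, 4, 0, 2], msg_vec=[0, 4, 0, 2]; VV[3]=max(VV[3],msg_vec) then VV[3][3]++ -> VV[3]=[0, 4, 0, 3]
Event 8: SEND 0->2: VV[0][0]++ -> VV[0]=[2, 0, 0, 0], msg_vec=[2, 0, 0, 0]; VV[2]=max(VV[2],msg_vec) then VV[2][2]++ -> VV[2]=[2, 0, 3, 0]
Event 9: LOCAL 3: VV[3][3]++ -> VV[3]=[0, 4, 0, 4]
Final vectors: VV[0]=[2, 0, 0, 0]; VV[1]=[0, 4, 0, 2]; VV[2]=[2, 0, 3, 0]; VV[3]=[0, 4, 0, 4]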